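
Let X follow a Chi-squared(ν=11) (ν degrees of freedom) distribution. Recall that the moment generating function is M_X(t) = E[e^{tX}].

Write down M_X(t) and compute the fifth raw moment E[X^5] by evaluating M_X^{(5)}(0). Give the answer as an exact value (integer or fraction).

E[X^5] = D^5[M](0) = 692835

M_X(t) = (1 - 2*t)^(-11/2)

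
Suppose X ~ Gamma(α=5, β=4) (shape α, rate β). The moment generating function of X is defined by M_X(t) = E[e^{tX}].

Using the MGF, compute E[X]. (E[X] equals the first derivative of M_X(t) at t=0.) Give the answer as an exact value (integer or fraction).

M_X(t) = 1024/(4 - t)^5
M′(t) = 5120/(t^6 - 24*t^5 + 240*t^4 - 1280*t^3 + 3840*t^2 - 6144*t + 4096)

E[X] = M′(0) = 5/4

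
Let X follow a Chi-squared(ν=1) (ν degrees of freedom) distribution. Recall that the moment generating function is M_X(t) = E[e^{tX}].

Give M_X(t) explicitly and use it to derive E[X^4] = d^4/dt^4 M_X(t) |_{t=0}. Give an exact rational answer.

M_X(t) = 1/√(1 - 2*t)
dM/dt = -1/(2*t*√(1 - 2*t) - √(1 - 2*t))
d^2M/dt^2 = 3/(4*t^2*√(1 - 2*t) - 4*t*√(1 - 2*t) + √(1 - 2*t))
d^3M/dt^3 = -15/(8*t^3*√(1 - 2*t) - 12*t^2*√(1 - 2*t) + 6*t*√(1 - 2*t) - √(1 - 2*t))
d^4M/dt^4 = 105/(16*t^4*√(1 - 2*t) - 32*t^3*√(1 - 2*t) + 24*t^2*√(1 - 2*t) - 8*t*√(1 - 2*t) + √(1 - 2*t))

E[X^4] = d^4M/dt^4 |_{t=0} = 105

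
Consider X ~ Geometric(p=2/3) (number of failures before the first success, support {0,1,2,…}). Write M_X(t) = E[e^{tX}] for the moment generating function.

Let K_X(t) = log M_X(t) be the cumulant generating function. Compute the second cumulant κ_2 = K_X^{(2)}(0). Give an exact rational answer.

κ_2 = K′′(0) = 3/4

M_X(t) = 2/(3*(1 - e^(t)/3))
K_X(t) = log M_X(t) = -log(1 - e^(t)/3) - log(3) + log(2)
K′(t) = -e^(t)/(e^(t) - 3)
K′′(t) = 3*e^(t)/(e^(2*t) - 6*e^(t) + 9)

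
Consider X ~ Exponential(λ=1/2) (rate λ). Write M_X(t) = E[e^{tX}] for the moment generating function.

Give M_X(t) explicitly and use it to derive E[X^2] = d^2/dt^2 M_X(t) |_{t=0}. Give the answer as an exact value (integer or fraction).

E[X^2] = M^(2)(0) = 8

M_X(t) = 1/(2*(1/2 - t))
M^(2)(t) = -8/(8*t^3 - 12*t^2 + 6*t - 1)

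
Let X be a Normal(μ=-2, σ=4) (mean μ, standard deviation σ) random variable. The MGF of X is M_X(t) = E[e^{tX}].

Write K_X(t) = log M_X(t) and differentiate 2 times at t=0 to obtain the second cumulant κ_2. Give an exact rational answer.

M_X(t) = e^(8*t^2 - 2*t)
K_X(t) = log M_X(t) = 8*t^2 - 2*t
K^(2)(t) = 16

κ_2 = K^(2)(0) = 16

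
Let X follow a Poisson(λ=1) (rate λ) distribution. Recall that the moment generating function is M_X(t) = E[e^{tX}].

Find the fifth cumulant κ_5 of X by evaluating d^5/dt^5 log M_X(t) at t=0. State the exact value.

κ_5 = K^(5)(0) = 1

M_X(t) = e^(e^(t) - 1)
K_X(t) = log M_X(t) = e^(t) - 1
K^(5)(t) = e^(t)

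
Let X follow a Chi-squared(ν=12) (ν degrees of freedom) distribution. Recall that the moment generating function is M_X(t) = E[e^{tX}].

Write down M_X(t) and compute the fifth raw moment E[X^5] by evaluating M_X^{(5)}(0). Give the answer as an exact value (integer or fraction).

E[X^5] = M′′′′′(0) = 967680

M_X(t) = (1 - 2*t)^(-6)
M′(t) = -12/(128*t^7 - 448*t^6 + 672*t^5 - 560*t^4 + 280*t^3 - 84*t^2 + 14*t - 1)
M′′(t) = 168/(256*t^8 - 1024*t^7 + 1792*t^6 - 1792*t^5 + 1120*t^4 - 448*t^3 + 112*t^2 - 16*t + 1)
M′′′(t) = -2688/(512*t^9 - 2304*t^8 + 4608*t^7 - 5376*t^6 + 4032*t^5 - 2016*t^4 + 672*t^3 - 144*t^2 + 18*t - 1)
M′′′′(t) = 48384/(1024*t^10 - 5120*t^9 + 11520*t^8 - 15360*t^7 + 13440*t^6 - 8064*t^5 + 3360*t^4 - 960*t^3 + 180*t^2 - 20*t + 1)
M′′′′′(t) = -967680/(2048*t^11 - 11264*t^10 + 28160*t^9 - 42240*t^8 + 42240*t^7 - 29568*t^6 + 14784*t^5 - 5280*t^4 + 1320*t^3 - 220*t^2 + 22*t - 1)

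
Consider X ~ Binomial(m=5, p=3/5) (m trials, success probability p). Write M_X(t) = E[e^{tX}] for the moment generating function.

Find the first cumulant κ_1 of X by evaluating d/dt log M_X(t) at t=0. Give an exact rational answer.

M_X(t) = (3*e^(t)/5 + 2/5)^5
K_X(t) = log M_X(t) = 5*log(3*e^(t)/5 + 2/5)
K^(1)(t) = 15*e^(t)/(3*e^(t) + 2)

κ_1 = K^(1)(0) = 3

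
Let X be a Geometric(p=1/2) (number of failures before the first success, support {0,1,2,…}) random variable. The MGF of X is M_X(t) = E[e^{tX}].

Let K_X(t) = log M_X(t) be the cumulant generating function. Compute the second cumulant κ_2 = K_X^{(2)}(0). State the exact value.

κ_2 = D^2[K](0) = 2

M_X(t) = 1/(2*(1 - e^(t)/2))
K_X(t) = log M_X(t) = -log(1 - e^(t)/2) - log(2)
D^2[K](t) = 2*e^(t)/(e^(2*t) - 4*e^(t) + 4)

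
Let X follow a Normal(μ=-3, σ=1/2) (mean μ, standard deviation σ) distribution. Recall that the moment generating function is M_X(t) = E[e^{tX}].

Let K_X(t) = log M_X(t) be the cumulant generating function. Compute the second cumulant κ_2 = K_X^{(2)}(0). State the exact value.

M_X(t) = e^(t^2/8 - 3*t)
K_X(t) = log M_X(t) = t^2/8 - 3*t
dK/dt = t/4 - 3
d^2K/dt^2 = 1/4

κ_2 = d^2K/dt^2 |_{t=0} = 1/4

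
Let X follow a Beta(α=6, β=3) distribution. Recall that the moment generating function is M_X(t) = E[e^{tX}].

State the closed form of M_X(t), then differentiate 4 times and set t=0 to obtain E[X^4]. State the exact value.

E[X^4] = d^4M/dt^4 |_{t=0} = 14/55

M_X(t) = ₁F₁(6; 9; t)
dM/dt = 2*₁F₁(7; 10; t)/3
d^2M/dt^2 = 7*₁F₁(8; 11; t)/15
d^3M/dt^3 = 56*₁F₁(9; 12; t)/165
d^4M/dt^4 = 14*₁F₁(10; 13; t)/55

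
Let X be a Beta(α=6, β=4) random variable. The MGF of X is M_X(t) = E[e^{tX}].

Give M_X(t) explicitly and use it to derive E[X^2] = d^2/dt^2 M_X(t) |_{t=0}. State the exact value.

E[X^2] = d^2M/dt^2 |_{t=0} = 21/55

M_X(t) = ₁F₁(6; 10; t)
dM/dt = 3*₁F₁(7; 11; t)/5
d^2M/dt^2 = 21*₁F₁(8; 12; t)/55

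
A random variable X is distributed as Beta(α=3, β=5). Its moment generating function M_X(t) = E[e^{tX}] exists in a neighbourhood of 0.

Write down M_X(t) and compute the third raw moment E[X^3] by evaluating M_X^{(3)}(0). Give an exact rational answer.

M_X(t) = ₁F₁(3; 8; t)
D^3[M](t) = ₁F₁(6; 11; t)/12

E[X^3] = D^3[M](0) = 1/12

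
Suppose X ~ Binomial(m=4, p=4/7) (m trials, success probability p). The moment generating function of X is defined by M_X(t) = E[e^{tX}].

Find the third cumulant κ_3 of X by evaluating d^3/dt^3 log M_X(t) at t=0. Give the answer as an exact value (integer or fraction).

M_X(t) = (4*e^(t)/7 + 3/7)^4
K_X(t) = log M_X(t) = 4*log(4*e^(t)/7 + 3/7)
dK/dt = 16*e^(t)/(4*e^(t) + 3)
d^2K/dt^2 = 48*e^(t)/(16*e^(2*t) + 24*e^(t) + 9)
d^3K/dt^3 = (-192*e^(2*t) + 144*e^(t))/(64*e^(3*t) + 144*e^(2*t) + 108*e^(t) + 27)

κ_3 = d^3K/dt^3 |_{t=0} = -48/343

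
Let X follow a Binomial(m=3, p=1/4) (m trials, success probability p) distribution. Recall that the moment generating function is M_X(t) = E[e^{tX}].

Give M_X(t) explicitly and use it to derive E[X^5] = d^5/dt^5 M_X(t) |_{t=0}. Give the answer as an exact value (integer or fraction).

E[X^5] = d^5M/dt^5 |_{t=0} = 279/32

M_X(t) = (e^(t)/4 + 3/4)^3
dM/dt = 3*e^(3*t)/64 + 9*e^(2*t)/32 + 27*e^(t)/64
d^2M/dt^2 = 9*e^(3*t)/64 + 9*e^(2*t)/16 + 27*e^(t)/64
d^3M/dt^3 = 27*e^(3*t)/64 + 9*e^(2*t)/8 + 27*e^(t)/64
d^4M/dt^4 = 81*e^(3*t)/64 + 9*e^(2*t)/4 + 27*e^(t)/64
d^5M/dt^5 = 243*e^(3*t)/64 + 9*e^(2*t)/2 + 27*e^(t)/64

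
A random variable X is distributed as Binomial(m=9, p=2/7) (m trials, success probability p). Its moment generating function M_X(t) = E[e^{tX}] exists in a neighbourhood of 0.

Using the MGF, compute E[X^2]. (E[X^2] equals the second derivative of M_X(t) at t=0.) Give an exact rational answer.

M_X(t) = (2*e^(t)/7 + 5/7)^9

E[X^2] = d^2M/dt^2 |_{t=0} = 414/49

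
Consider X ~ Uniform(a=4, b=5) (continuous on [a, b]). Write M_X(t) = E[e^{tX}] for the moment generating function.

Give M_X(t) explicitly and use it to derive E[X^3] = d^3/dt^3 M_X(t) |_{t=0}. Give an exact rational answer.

M_X(t) = (e^(5*t) - e^(4*t))/t
M′(t) = (5*t*e^(5*t) - 4*t*e^(4*t) - e^(5*t) + e^(4*t))/t^2
M′′(t) = (25*t^2*e^(5*t) - 16*t^2*e^(4*t) - 10*t*e^(5*t) + 8*t*e^(4*t) + 2*e^(5*t) - 2*e^(4*t))/t^3
M′′′(t) = (125*t^3*e^(5*t) - 64*t^3*e^(4*t) - 75*t^2*e^(5*t) + 48*t^2*e^(4*t) + 30*t*e^(5*t) - 24*t*e^(4*t) - 6*e^(5*t) + 6*e^(4*t))/t^4

E[X^3] = M′′′(0) = 369/4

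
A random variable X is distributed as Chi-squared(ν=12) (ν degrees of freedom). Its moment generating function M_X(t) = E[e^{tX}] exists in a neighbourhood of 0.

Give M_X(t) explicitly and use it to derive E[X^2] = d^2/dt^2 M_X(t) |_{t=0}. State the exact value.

E[X^2] = M′′(0) = 168

M_X(t) = (1 - 2*t)^(-6)
M′(t) = -12/(128*t^7 - 448*t^6 + 672*t^5 - 560*t^4 + 280*t^3 - 84*t^2 + 14*t - 1)
M′′(t) = 168/(256*t^8 - 1024*t^7 + 1792*t^6 - 1792*t^5 + 1120*t^4 - 448*t^3 + 112*t^2 - 16*t + 1)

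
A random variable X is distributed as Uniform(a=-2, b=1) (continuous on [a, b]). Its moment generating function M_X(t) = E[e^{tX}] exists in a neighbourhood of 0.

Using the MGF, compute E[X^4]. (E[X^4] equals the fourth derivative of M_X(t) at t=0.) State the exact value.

M_X(t) = (e^(t) - e^(-2*t))/(3*t)
M′(t) = (t*e^(3*t) + 2*t - e^(3*t) + 1)*e^(-2*t)/(3*t^2)
M′′(t) = (t^2*e^(3*t) - 4*t^2 - 2*t*e^(3*t) - 4*t + 2*e^(3*t) - 2)*e^(-2*t)/(3*t^3)
M′′′(t) = (t^3*e^(3*t) + 8*t^3 - 3*t^2*e^(3*t) + 12*t^2 + 6*t*e^(3*t) + 12*t - 6*e^(3*t) + 6)*e^(-2*t)/(3*t^4)
M′′′′(t) = (t^4*e^(3*t) - 16*t^4 - 4*t^3*e^(3*t) - 32*t^3 + 12*t^2*e^(3*t) - 48*t^2 - 24*t*e^(3*t) - 48*t + 24*e^(3*t) - 24)*e^(-2*t)/(3*t^5)

E[X^4] = M′′′′(0) = 11/5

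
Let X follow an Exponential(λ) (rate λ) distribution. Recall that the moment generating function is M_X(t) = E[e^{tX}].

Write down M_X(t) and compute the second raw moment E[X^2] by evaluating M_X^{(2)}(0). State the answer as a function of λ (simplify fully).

E[X^2] = M^(2)(0) = 2/λ^2

M_X(t) = λ/(λ - t)
M^(2)(t) = -2*λ/(-λ^3 + 3*λ^2*t - 3*λ*t^2 + t^3)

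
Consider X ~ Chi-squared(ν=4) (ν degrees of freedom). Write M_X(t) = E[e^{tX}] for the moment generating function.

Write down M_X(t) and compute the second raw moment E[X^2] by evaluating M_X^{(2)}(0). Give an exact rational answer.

M_X(t) = (1 - 2*t)^(-2)
M^(2)(t) = 24/(16*t^4 - 32*t^3 + 24*t^2 - 8*t + 1)

E[X^2] = M^(2)(0) = 24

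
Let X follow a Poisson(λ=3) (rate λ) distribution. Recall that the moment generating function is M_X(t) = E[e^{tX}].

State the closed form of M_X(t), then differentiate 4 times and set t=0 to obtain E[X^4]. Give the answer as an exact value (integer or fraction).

E[X^4] = D^4[M](0) = 309

M_X(t) = e^(3*e^(t) - 3)
D^4[M](t) = (81*e^(4*t)*e^(3*e^(t)) + 162*e^(3*t)*e^(3*e^(t)) + 63*e^(2*t)*e^(3*e^(t)) + 3*e^(t)*e^(3*e^(t)))*e^(-3)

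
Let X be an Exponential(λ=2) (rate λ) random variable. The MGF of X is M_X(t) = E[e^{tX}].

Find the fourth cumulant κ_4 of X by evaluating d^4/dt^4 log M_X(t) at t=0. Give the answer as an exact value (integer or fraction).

M_X(t) = 2/(2 - t)
K_X(t) = log M_X(t) = -log(2 - t) + log(2)
K^(4)(t) = 6/(t^4 - 8*t^3 + 24*t^2 - 32*t + 16)

κ_4 = K^(4)(0) = 3/8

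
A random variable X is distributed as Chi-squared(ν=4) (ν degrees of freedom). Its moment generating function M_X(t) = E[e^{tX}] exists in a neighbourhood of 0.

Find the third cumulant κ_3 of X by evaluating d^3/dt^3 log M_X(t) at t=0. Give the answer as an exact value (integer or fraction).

κ_3 = D^3[K](0) = 32

M_X(t) = (1 - 2*t)^(-2)
K_X(t) = log M_X(t) = -2*log(1 - 2*t)
D^3[K](t) = -32/(8*t^3 - 12*t^2 + 6*t - 1)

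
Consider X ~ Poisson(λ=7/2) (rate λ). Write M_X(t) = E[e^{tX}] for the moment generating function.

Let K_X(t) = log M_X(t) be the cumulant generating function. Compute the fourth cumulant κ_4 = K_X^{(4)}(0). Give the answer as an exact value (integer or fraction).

κ_4 = D^4[K](0) = 7/2

M_X(t) = e^(7*e^(t)/2 - 7/2)
K_X(t) = log M_X(t) = 7*e^(t)/2 - 7/2
D^4[K](t) = 7*e^(t)/2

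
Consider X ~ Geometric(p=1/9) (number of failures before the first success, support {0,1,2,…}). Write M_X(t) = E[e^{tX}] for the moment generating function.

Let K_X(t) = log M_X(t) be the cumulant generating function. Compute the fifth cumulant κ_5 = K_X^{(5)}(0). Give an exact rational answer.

κ_5 = K^(5)(0) = 1058760

M_X(t) = 1/(9*(1 - 8*e^(t)/9))
K_X(t) = log M_X(t) = -log(1 - 8*e^(t)/9) - 2*log(3)
K^(5)(t) = (-36864*e^(4*t) - 456192*e^(3*t) - 513216*e^(2*t) - 52488*e^(t))/(32768*e^(5*t) - 184320*e^(4*t) + 414720*e^(3*t) - 466560*e^(2*t) + 262440*e^(t) - 59049)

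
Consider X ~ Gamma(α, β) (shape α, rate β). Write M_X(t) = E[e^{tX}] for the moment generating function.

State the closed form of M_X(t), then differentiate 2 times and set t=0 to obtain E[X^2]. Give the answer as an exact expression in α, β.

E[X^2] = M′′(0) = α*(α + 1)/β^2

M_X(t) = (β/(β - t))^α
M′(t) = -α*β^α*(1/(β - t))^α/(-β + t)
M′′(t) = (α^2*β^α*(1/(β - t))^α + α*β^α*(1/(β - t))^α)/(β^2 - 2*β*t + t^2)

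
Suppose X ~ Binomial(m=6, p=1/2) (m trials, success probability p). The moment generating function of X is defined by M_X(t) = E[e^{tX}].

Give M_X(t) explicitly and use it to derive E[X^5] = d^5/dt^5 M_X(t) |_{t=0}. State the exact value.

E[X^5] = M′′′′′(0) = 738

M_X(t) = (e^(t)/2 + 1/2)^6
M′(t) = 3*e^(6*t)/32 + 15*e^(5*t)/32 + 15*e^(4*t)/16 + 15*e^(3*t)/16 + 15*e^(2*t)/32 + 3*e^(t)/32
M′′(t) = 9*e^(6*t)/16 + 75*e^(5*t)/32 + 15*e^(4*t)/4 + 45*e^(3*t)/16 + 15*e^(2*t)/16 + 3*e^(t)/32
M′′′(t) = 27*e^(6*t)/8 + 375*e^(5*t)/32 + 15*e^(4*t) + 135*e^(3*t)/16 + 15*e^(2*t)/8 + 3*e^(t)/32
M′′′′(t) = 81*e^(6*t)/4 + 1875*e^(5*t)/32 + 60*e^(4*t) + 405*e^(3*t)/16 + 15*e^(2*t)/4 + 3*e^(t)/32
M′′′′′(t) = 243*e^(6*t)/2 + 9375*e^(5*t)/32 + 240*e^(4*t) + 1215*e^(3*t)/16 + 15*e^(2*t)/2 + 3*e^(t)/32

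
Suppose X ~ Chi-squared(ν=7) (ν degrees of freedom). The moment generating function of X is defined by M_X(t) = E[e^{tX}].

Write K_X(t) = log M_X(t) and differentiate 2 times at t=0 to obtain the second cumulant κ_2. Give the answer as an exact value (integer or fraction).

κ_2 = d^2K/dt^2 |_{t=0} = 14

M_X(t) = (1 - 2*t)^(-7/2)
K_X(t) = log M_X(t) = -7*log(1 - 2*t)/2
dK/dt = -7/(2*t - 1)
d^2K/dt^2 = 14/(4*t^2 - 4*t + 1)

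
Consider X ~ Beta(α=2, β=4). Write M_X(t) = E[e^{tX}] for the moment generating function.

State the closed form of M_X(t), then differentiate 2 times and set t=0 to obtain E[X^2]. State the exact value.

E[X^2] = D^2[M](0) = 1/7

M_X(t) = ₁F₁(2; 6; t)
D^2[M](t) = ₁F₁(4; 8; t)/7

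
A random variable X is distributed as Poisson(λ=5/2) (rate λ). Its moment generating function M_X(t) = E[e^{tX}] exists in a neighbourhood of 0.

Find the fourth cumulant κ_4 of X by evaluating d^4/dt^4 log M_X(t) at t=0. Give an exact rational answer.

M_X(t) = e^(5*e^(t)/2 - 5/2)
K_X(t) = log M_X(t) = 5*e^(t)/2 - 5/2
D^4[K](t) = 5*e^(t)/2

κ_4 = D^4[K](0) = 5/2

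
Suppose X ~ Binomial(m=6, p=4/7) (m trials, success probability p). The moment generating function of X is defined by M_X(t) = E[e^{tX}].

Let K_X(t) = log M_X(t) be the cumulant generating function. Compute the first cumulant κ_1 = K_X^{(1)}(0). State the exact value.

κ_1 = K^(1)(0) = 24/7

M_X(t) = (4*e^(t)/7 + 3/7)^6
K_X(t) = log M_X(t) = 6*log(4*e^(t)/7 + 3/7)
K^(1)(t) = 24*e^(t)/(4*e^(t) + 3)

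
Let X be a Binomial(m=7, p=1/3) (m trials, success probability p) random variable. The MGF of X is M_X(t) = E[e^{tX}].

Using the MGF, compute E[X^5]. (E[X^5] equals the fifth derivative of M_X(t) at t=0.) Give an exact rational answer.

M_X(t) = (e^(t)/3 + 2/3)^7
M′(t) = 7*e^(7*t)/2187 + 28*e^(6*t)/729 + 140*e^(5*t)/729 + 1120*e^(4*t)/2187 + 560*e^(3*t)/729 + 448*e^(2*t)/729 + 448*e^(t)/2187
M′′(t) = 49*e^(7*t)/2187 + 56*e^(6*t)/243 + 700*e^(5*t)/729 + 4480*e^(4*t)/2187 + 560*e^(3*t)/243 + 896*e^(2*t)/729 + 448*e^(t)/2187
M′′′(t) = 343*e^(7*t)/2187 + 112*e^(6*t)/81 + 3500*e^(5*t)/729 + 17920*e^(4*t)/2187 + 560*e^(3*t)/81 + 1792*e^(2*t)/729 + 448*e^(t)/2187
M′′′′(t) = 2401*e^(7*t)/2187 + 224*e^(6*t)/27 + 17500*e^(5*t)/729 + 71680*e^(4*t)/2187 + 560*e^(3*t)/27 + 3584*e^(2*t)/729 + 448*e^(t)/2187
M′′′′′(t) = 16807*e^(7*t)/2187 + 448*e^(6*t)/9 + 87500*e^(5*t)/729 + 286720*e^(4*t)/2187 + 560*e^(3*t)/9 + 7168*e^(2*t)/729 + 448*e^(t)/2187

E[X^5] = M′′′′′(0) = 10283/27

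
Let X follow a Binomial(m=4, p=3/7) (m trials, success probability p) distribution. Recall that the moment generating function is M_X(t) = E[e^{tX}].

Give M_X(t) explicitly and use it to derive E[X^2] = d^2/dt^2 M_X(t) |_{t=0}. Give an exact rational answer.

E[X^2] = d^2M/dt^2 |_{t=0} = 192/49

M_X(t) = (3*e^(t)/7 + 4/7)^4
dM/dt = 324*e^(4*t)/2401 + 1296*e^(3*t)/2401 + 1728*e^(2*t)/2401 + 768*e^(t)/2401
d^2M/dt^2 = 1296*e^(4*t)/2401 + 3888*e^(3*t)/2401 + 3456*e^(2*t)/2401 + 768*e^(t)/2401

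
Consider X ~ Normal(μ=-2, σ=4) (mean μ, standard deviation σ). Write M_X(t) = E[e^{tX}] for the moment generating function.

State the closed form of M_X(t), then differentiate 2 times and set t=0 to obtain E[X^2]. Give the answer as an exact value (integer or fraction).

M_X(t) = e^(8*t^2 - 2*t)
dM/dt = 16*t*e^(-2*t)*e^(8*t^2) - 2*e^(-2*t)*e^(8*t^2)
d^2M/dt^2 = (256*t^2*e^(8*t^2) - 64*t*e^(8*t^2) + 20*e^(8*t^2))*e^(-2*t)

E[X^2] = d^2M/dt^2 |_{t=0} = 20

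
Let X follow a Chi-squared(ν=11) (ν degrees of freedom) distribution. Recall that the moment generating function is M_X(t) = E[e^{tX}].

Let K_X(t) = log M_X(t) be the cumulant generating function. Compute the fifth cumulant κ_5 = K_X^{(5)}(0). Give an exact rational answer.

M_X(t) = (1 - 2*t)^(-11/2)
K_X(t) = log M_X(t) = -11*log(1 - 2*t)/2
dK/dt = -11/(2*t - 1)
d^2K/dt^2 = 22/(4*t^2 - 4*t + 1)
d^3K/dt^3 = -88/(8*t^3 - 12*t^2 + 6*t - 1)
d^4K/dt^4 = 528/(16*t^4 - 32*t^3 + 24*t^2 - 8*t + 1)
d^5K/dt^5 = -4224/(32*t^5 - 80*t^4 + 80*t^3 - 40*t^2 + 10*t - 1)

κ_5 = d^5K/dt^5 |_{t=0} = 4224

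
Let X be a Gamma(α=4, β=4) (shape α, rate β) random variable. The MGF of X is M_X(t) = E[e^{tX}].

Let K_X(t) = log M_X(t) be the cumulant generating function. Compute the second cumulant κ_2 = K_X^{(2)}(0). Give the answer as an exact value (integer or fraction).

κ_2 = K′′(0) = 1/4

M_X(t) = 256/(4 - t)^4
K_X(t) = log M_X(t) = -4*log(4 - t) + 8*log(2)
K′(t) = -4/(t - 4)
K′′(t) = 4/(t^2 - 8*t + 16)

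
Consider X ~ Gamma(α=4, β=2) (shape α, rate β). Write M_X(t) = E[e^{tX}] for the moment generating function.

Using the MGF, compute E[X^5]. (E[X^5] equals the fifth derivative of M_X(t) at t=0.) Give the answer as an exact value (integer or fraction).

M_X(t) = 16/(2 - t)^4
M′(t) = -64/(t^5 - 10*t^4 + 40*t^3 - 80*t^2 + 80*t - 32)
M′′(t) = 320/(t^6 - 12*t^5 + 60*t^4 - 160*t^3 + 240*t^2 - 192*t + 64)
M′′′(t) = -1920/(t^7 - 14*t^6 + 84*t^5 - 280*t^4 + 560*t^3 - 672*t^2 + 448*t - 128)
M′′′′(t) = 13440/(t^8 - 16*t^7 + 112*t^6 - 448*t^5 + 1120*t^4 - 1792*t^3 + 1792*t^2 - 1024*t + 256)
M′′′′′(t) = -107520/(t^9 - 18*t^8 + 144*t^7 - 672*t^6 + 2016*t^5 - 4032*t^4 + 5376*t^3 - 4608*t^2 + 2304*t - 512)

E[X^5] = M′′′′′(0) = 210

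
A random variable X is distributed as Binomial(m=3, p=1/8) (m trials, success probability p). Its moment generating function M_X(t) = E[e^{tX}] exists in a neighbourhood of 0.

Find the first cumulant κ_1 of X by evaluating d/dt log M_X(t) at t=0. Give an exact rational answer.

κ_1 = dK/dt |_{t=0} = 3/8

M_X(t) = (e^(t)/8 + 7/8)^3
K_X(t) = log M_X(t) = 3*log(e^(t)/8 + 7/8)
dK/dt = 3*e^(t)/(e^(t) + 7)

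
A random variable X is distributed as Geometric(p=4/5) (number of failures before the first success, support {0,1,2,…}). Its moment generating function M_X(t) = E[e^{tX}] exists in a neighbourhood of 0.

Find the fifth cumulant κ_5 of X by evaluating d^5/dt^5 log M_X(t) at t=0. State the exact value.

κ_5 = K^(5)(0) = 285/128

M_X(t) = 4/(5*(1 - e^(t)/5))
K_X(t) = log M_X(t) = -log(1 - e^(t)/5) - log(5) + 2*log(2)
K^(5)(t) = (-5*e^(4*t) - 275*e^(3*t) - 1375*e^(2*t) - 625*e^(t))/(e^(5*t) - 25*e^(4*t) + 250*e^(3*t) - 1250*e^(2*t) + 3125*e^(t) - 3125)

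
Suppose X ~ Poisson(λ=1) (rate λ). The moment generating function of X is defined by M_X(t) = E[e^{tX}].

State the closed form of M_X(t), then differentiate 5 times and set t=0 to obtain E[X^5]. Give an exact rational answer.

E[X^5] = M^(5)(0) = 52

M_X(t) = e^(e^(t) - 1)
M^(5)(t) = (e^(5*t)*e^(e^(t)) + 10*e^(4*t)*e^(e^(t)) + 25*e^(3*t)*e^(e^(t)) + 15*e^(2*t)*e^(e^(t)) + e^(t)*e^(e^(t)))*e^(-1)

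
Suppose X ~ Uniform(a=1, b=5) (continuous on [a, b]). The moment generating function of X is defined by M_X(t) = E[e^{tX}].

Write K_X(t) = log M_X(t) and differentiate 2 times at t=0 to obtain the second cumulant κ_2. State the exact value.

M_X(t) = (e^(5*t) - e^(t))/(4*t)
K_X(t) = log M_X(t) = -log(t) + log(e^(5*t) - e^(t)) - 2*log(2)
K^(2)(t) = (-16*t^2*e^(4*t) + e^(8*t) - 2*e^(4*t) + 1)/(t^2*e^(8*t) - 2*t^2*e^(4*t) + t^2)

κ_2 = K^(2)(0) = 4/3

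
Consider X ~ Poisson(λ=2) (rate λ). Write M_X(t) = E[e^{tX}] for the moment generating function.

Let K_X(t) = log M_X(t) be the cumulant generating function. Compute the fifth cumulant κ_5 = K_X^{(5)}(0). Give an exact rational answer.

κ_5 = D^5[K](0) = 2

M_X(t) = e^(2*e^(t) - 2)
K_X(t) = log M_X(t) = 2*e^(t) - 2
D^5[K](t) = 2*e^(t)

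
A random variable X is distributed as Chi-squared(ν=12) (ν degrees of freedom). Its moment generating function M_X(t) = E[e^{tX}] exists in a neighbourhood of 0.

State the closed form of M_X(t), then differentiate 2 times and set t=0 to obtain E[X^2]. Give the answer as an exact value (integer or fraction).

M_X(t) = (1 - 2*t)^(-6)
D^2[M](t) = 168/(256*t^8 - 1024*t^7 + 1792*t^6 - 1792*t^5 + 1120*t^4 - 448*t^3 + 112*t^2 - 16*t + 1)

E[X^2] = D^2[M](0) = 168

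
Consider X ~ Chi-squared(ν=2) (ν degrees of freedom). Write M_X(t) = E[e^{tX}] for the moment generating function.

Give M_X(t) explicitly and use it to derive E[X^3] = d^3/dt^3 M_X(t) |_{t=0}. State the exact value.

M_X(t) = 1/(1 - 2*t)
M′(t) = 2/(4*t^2 - 4*t + 1)
M′′(t) = -8/(8*t^3 - 12*t^2 + 6*t - 1)
M′′′(t) = 48/(16*t^4 - 32*t^3 + 24*t^2 - 8*t + 1)

E[X^3] = M′′′(0) = 48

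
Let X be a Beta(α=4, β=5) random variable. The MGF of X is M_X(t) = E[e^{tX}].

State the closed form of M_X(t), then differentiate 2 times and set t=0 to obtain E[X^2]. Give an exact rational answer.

E[X^2] = D^2[M](0) = 2/9

M_X(t) = ₁F₁(4; 9; t)
D^2[M](t) = 2*₁F₁(6; 11; t)/9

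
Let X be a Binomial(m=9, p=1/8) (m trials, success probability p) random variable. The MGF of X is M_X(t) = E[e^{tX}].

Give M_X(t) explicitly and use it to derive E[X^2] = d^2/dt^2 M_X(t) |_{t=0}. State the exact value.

M_X(t) = (e^(t)/8 + 7/8)^9

E[X^2] = D^2[M](0) = 9/4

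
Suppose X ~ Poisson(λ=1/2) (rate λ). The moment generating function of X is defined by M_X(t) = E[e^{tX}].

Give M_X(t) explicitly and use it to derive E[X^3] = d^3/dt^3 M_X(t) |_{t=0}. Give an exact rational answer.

M_X(t) = e^(e^(t)/2 - 1/2)
M′(t) = e^(-1/2)*e^(t)*e^(e^(t)/2)/2
M′′(t) = (e^(2*t)*e^(e^(t)/2) + 2*e^(t)*e^(e^(t)/2))*e^(-1/2)/4
M′′′(t) = (e^(3*t)*e^(e^(t)/2) + 6*e^(2*t)*e^(e^(t)/2) + 4*e^(t)*e^(e^(t)/2))*e^(-1/2)/8

E[X^3] = M′′′(0) = 11/8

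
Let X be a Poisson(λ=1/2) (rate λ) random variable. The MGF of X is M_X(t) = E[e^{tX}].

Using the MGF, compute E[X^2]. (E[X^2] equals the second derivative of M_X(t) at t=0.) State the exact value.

E[X^2] = M′′(0) = 3/4

M_X(t) = e^(e^(t)/2 - 1/2)
M′(t) = e^(-1/2)*e^(t)*e^(e^(t)/2)/2
M′′(t) = (e^(2*t)*e^(e^(t)/2) + 2*e^(t)*e^(e^(t)/2))*e^(-1/2)/4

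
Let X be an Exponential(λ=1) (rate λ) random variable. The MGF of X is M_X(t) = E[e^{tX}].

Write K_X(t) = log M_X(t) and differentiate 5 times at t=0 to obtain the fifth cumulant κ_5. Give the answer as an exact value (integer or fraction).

M_X(t) = 1/(1 - t)
K_X(t) = log M_X(t) = -log(1 - t)
D^5[K](t) = -24/(t^5 - 5*t^4 + 10*t^3 - 10*t^2 + 5*t - 1)

κ_5 = D^5[K](0) = 24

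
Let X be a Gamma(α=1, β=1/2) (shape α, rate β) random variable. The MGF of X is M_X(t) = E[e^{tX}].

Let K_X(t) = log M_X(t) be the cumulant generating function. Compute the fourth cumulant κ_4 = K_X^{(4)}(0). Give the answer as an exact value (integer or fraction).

M_X(t) = 1/(2*(1/2 - t))
K_X(t) = log M_X(t) = -log(1/2 - t) - log(2)
dK/dt = -2/(2*t - 1)
d^2K/dt^2 = 4/(4*t^2 - 4*t + 1)
d^3K/dt^3 = -16/(8*t^3 - 12*t^2 + 6*t - 1)
d^4K/dt^4 = 96/(16*t^4 - 32*t^3 + 24*t^2 - 8*t + 1)

κ_4 = d^4K/dt^4 |_{t=0} = 96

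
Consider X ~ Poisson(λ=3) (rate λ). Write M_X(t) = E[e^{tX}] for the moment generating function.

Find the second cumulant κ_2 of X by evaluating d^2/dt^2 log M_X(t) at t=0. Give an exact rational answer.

M_X(t) = e^(3*e^(t) - 3)
K_X(t) = log M_X(t) = 3*e^(t) - 3
K′(t) = 3*e^(t)
K′′(t) = 3*e^(t)

κ_2 = K′′(0) = 3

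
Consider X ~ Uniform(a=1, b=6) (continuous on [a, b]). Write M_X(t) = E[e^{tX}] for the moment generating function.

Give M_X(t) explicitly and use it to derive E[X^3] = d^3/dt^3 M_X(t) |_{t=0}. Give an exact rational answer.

M_X(t) = (e^(6*t) - e^(t))/(5*t)
M^(3)(t) = (216*t^3*e^(6*t) - t^3*e^(t) - 108*t^2*e^(6*t) + 3*t^2*e^(t) + 36*t*e^(6*t) - 6*t*e^(t) - 6*e^(6*t) + 6*e^(t))/(5*t^4)

E[X^3] = M^(3)(0) = 259/4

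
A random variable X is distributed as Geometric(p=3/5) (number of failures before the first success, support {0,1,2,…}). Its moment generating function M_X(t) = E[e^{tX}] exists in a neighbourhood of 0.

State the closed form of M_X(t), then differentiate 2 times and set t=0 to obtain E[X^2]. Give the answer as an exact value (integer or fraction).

E[X^2] = D^2[M](0) = 14/9

M_X(t) = 3/(5*(1 - 2*e^(t)/5))
D^2[M](t) = (-12*e^(2*t) - 30*e^(t))/(8*e^(3*t) - 60*e^(2*t) + 150*e^(t) - 125)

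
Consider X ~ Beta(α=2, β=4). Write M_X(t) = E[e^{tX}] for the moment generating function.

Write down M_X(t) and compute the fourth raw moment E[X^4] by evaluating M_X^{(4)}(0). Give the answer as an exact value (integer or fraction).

E[X^4] = D^4[M](0) = 5/126

M_X(t) = ₁F₁(2; 6; t)
D^4[M](t) = 5*₁F₁(6; 10; t)/126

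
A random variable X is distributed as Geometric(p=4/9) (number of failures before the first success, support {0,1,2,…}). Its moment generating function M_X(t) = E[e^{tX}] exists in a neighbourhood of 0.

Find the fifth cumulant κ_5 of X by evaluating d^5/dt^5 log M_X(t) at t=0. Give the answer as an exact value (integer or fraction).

M_X(t) = 4/(9*(1 - 5*e^(t)/9))
K_X(t) = log M_X(t) = -log(1 - 5*e^(t)/9) - 2*log(3) + 2*log(2)
D^5[K](t) = (-5625*e^(4*t) - 111375*e^(3*t) - 200475*e^(2*t) - 32805*e^(t))/(3125*e^(5*t) - 28125*e^(4*t) + 101250*e^(3*t) - 182250*e^(2*t) + 164025*e^(t) - 59049)

κ_5 = D^5[K](0) = 43785/128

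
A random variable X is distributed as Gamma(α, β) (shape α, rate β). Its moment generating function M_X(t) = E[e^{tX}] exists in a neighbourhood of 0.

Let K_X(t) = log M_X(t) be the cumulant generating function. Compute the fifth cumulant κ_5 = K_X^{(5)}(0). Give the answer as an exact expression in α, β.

M_X(t) = (β/(β - t))^α
K_X(t) = log M_X(t) = α*(log(β) - log(β - t))
D^5[K](t) = -24*α/(-β^5 + 5*β^4*t - 10*β^3*t^2 + 10*β^2*t^3 - 5*β*t^4 + t^5)

κ_5 = D^5[K](0) = 24*α/β^5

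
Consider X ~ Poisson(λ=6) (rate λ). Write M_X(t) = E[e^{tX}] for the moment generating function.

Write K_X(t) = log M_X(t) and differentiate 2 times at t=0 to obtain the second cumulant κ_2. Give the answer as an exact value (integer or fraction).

κ_2 = d^2K/dt^2 |_{t=0} = 6

M_X(t) = e^(6*e^(t) - 6)
K_X(t) = log M_X(t) = 6*e^(t) - 6
dK/dt = 6*e^(t)
d^2K/dt^2 = 6*e^(t)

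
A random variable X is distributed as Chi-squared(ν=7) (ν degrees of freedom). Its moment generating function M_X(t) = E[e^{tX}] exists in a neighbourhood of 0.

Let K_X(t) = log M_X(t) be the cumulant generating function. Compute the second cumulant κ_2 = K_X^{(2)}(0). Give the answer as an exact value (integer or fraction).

M_X(t) = (1 - 2*t)^(-7/2)
K_X(t) = log M_X(t) = -7*log(1 - 2*t)/2
K′(t) = -7/(2*t - 1)
K′′(t) = 14/(4*t^2 - 4*t + 1)

κ_2 = K′′(0) = 14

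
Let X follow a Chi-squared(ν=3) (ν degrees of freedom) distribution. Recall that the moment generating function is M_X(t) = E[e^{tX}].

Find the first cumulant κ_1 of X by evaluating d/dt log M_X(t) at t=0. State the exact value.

κ_1 = K′(0) = 3

M_X(t) = (1 - 2*t)^(-3/2)
K_X(t) = log M_X(t) = -3*log(1 - 2*t)/2
K′(t) = -3/(2*t - 1)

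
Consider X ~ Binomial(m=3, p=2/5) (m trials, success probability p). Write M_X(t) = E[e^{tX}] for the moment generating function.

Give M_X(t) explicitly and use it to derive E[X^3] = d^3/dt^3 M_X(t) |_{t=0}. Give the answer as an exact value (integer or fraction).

M_X(t) = (2*e^(t)/5 + 3/5)^3
D^3[M](t) = 216*e^(3*t)/125 + 288*e^(2*t)/125 + 54*e^(t)/125

E[X^3] = D^3[M](0) = 558/125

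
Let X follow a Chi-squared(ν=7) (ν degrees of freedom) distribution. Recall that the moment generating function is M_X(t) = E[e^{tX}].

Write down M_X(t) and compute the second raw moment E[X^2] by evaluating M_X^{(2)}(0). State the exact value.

E[X^2] = M′′(0) = 63

M_X(t) = (1 - 2*t)^(-7/2)
M′(t) = 7/(16*t^4*√(1 - 2*t) - 32*t^3*√(1 - 2*t) + 24*t^2*√(1 - 2*t) - 8*t*√(1 - 2*t) + √(1 - 2*t))
M′′(t) = -63/(32*t^5*√(1 - 2*t) - 80*t^4*√(1 - 2*t) + 80*t^3*√(1 - 2*t) - 40*t^2*√(1 - 2*t) + 10*t*√(1 - 2*t) - √(1 - 2*t))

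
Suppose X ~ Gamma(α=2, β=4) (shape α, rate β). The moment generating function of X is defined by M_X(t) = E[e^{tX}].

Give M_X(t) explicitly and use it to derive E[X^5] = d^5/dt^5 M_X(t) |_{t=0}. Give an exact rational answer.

M_X(t) = 16/(4 - t)^2
dM/dt = -32/(t^3 - 12*t^2 + 48*t - 64)
d^2M/dt^2 = 96/(t^4 - 16*t^3 + 96*t^2 - 256*t + 256)
d^3M/dt^3 = -384/(t^5 - 20*t^4 + 160*t^3 - 640*t^2 + 1280*t - 1024)
d^4M/dt^4 = 1920/(t^6 - 24*t^5 + 240*t^4 - 1280*t^3 + 3840*t^2 - 6144*t + 4096)
d^5M/dt^5 = -11520/(t^7 - 28*t^6 + 336*t^5 - 2240*t^4 + 8960*t^3 - 21504*t^2 + 28672*t - 16384)

E[X^5] = d^5M/dt^5 |_{t=0} = 45/64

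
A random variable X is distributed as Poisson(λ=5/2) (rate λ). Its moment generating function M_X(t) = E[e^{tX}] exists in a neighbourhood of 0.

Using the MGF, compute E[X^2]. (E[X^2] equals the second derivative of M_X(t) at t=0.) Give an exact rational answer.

M_X(t) = e^(5*e^(t)/2 - 5/2)
dM/dt = 5*e^(-5/2)*e^(t)*e^(5*e^(t)/2)/2
d^2M/dt^2 = (25*e^(2*t)*e^(5*e^(t)/2) + 10*e^(t)*e^(5*e^(t)/2))*e^(-5/2)/4

E[X^2] = d^2M/dt^2 |_{t=0} = 35/4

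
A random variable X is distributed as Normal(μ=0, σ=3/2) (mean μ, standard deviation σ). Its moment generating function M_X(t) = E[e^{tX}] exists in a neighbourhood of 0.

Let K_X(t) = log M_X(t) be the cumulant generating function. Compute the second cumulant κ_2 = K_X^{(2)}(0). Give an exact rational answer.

κ_2 = K^(2)(0) = 9/4

M_X(t) = e^(9*t^2/8)
K_X(t) = log M_X(t) = 9*t^2/8
K^(2)(t) = 9/4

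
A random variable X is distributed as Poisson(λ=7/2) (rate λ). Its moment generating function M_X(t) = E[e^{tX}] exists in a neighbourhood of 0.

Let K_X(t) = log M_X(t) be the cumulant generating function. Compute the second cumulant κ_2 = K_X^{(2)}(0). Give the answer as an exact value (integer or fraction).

κ_2 = K′′(0) = 7/2

M_X(t) = e^(7*e^(t)/2 - 7/2)
K_X(t) = log M_X(t) = 7*e^(t)/2 - 7/2
K′(t) = 7*e^(t)/2
K′′(t) = 7*e^(t)/2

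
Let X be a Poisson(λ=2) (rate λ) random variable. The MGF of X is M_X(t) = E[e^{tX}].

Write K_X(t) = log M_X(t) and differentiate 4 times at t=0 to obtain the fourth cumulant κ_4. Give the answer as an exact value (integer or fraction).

M_X(t) = e^(2*e^(t) - 2)
K_X(t) = log M_X(t) = 2*e^(t) - 2
K^(4)(t) = 2*e^(t)

κ_4 = K^(4)(0) = 2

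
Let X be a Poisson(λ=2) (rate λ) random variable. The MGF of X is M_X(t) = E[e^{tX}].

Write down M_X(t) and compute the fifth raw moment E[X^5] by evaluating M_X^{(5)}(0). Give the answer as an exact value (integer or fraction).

E[X^5] = M^(5)(0) = 454

M_X(t) = e^(2*e^(t) - 2)
M^(5)(t) = (32*e^(5*t)*e^(2*e^(t)) + 160*e^(4*t)*e^(2*e^(t)) + 200*e^(3*t)*e^(2*e^(t)) + 60*e^(2*t)*e^(2*e^(t)) + 2*e^(t)*e^(2*e^(t)))*e^(-2)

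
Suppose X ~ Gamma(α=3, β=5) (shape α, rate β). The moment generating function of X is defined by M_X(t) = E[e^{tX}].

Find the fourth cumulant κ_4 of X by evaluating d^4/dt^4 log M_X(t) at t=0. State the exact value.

M_X(t) = 125/(5 - t)^3
K_X(t) = log M_X(t) = -3*log(5 - t) + 3*log(5)
D^4[K](t) = 18/(t^4 - 20*t^3 + 150*t^2 - 500*t + 625)

κ_4 = D^4[K](0) = 18/625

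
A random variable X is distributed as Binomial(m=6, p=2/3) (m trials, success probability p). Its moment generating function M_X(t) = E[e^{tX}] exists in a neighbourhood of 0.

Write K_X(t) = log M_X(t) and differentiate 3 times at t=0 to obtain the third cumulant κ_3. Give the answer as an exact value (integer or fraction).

M_X(t) = (2*e^(t)/3 + 1/3)^6
K_X(t) = log M_X(t) = 6*log(2*e^(t)/3 + 1/3)
K^(3)(t) = (-24*e^(2*t) + 12*e^(t))/(8*e^(3*t) + 12*e^(2*t) + 6*e^(t) + 1)

κ_3 = K^(3)(0) = -4/9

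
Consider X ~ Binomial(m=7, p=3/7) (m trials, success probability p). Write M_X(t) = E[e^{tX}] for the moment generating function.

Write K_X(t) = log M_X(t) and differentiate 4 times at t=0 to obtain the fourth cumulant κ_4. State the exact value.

M_X(t) = (3*e^(t)/7 + 4/7)^7
K_X(t) = log M_X(t) = 7*log(3*e^(t)/7 + 4/7)
K′(t) = 21*e^(t)/(3*e^(t) + 4)
K′′(t) = 84*e^(t)/(9*e^(2*t) + 24*e^(t) + 16)
K′′′(t) = (-252*e^(2*t) + 336*e^(t))/(27*e^(3*t) + 108*e^(2*t) + 144*e^(t) + 64)
K′′′′(t) = (756*e^(3*t) - 4032*e^(2*t) + 1344*e^(t))/(81*e^(4*t) + 432*e^(3*t) + 864*e^(2*t) + 768*e^(t) + 256)

κ_4 = K′′′′(0) = -276/343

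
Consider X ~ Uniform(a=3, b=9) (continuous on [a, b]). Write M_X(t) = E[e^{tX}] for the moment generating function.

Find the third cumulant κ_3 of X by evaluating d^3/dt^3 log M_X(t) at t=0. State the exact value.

M_X(t) = (e^(9*t) - e^(3*t))/(6*t)
K_X(t) = log M_X(t) = -log(t) + log(e^(9*t) - e^(3*t)) - log(6)
dK/dt = (9*t*e^(6*t) - 3*t - e^(6*t) + 1)/(t*e^(6*t) - t)
d^2K/dt^2 = (-36*t^2*e^(6*t) + e^(12*t) - 2*e^(6*t) + 1)/(t^2*e^(12*t) - 2*t^2*e^(6*t) + t^2)
d^3K/dt^3 = (216*t^3*e^(12*t) + 216*t^3*e^(6*t) - 2*e^(18*t) + 6*e^(12*t) - 6*e^(6*t) + 2)/(t^3*e^(18*t) - 3*t^3*e^(12*t) + 3*t^3*e^(6*t) - t^3)

κ_3 = d^3K/dt^3 |_{t=0} = 0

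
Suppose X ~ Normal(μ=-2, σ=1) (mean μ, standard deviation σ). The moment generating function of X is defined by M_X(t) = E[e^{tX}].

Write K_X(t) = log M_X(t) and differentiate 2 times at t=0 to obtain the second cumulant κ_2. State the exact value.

κ_2 = K′′(0) = 1

M_X(t) = e^(t^2/2 - 2*t)
K_X(t) = log M_X(t) = t^2/2 - 2*t
K′(t) = t - 2
K′′(t) = 1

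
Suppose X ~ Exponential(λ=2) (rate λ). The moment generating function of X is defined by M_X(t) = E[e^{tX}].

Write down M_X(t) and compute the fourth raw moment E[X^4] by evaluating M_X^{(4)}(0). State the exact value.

E[X^4] = M^(4)(0) = 3/2

M_X(t) = 2/(2 - t)
M^(4)(t) = -48/(t^5 - 10*t^4 + 40*t^3 - 80*t^2 + 80*t - 32)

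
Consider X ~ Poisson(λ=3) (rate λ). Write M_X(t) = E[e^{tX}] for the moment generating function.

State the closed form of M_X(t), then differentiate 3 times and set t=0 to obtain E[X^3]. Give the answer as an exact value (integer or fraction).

M_X(t) = e^(3*e^(t) - 3)
M′(t) = 3*e^(-3)*e^(t)*e^(3*e^(t))
M′′(t) = (9*e^(2*t)*e^(3*e^(t)) + 3*e^(t)*e^(3*e^(t)))*e^(-3)
M′′′(t) = (27*e^(3*t)*e^(3*e^(t)) + 27*e^(2*t)*e^(3*e^(t)) + 3*e^(t)*e^(3*e^(t)))*e^(-3)

E[X^3] = M′′′(0) = 57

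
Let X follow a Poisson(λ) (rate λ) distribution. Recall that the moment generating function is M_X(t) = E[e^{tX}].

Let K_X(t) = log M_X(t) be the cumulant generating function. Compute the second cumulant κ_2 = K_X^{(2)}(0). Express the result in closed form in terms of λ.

M_X(t) = e^(λ*(e^(t) - 1))
K_X(t) = log M_X(t) = λ*(e^(t) - 1)
dK/dt = λ*e^(t)
d^2K/dt^2 = λ*e^(t)

κ_2 = d^2K/dt^2 |_{t=0} = λ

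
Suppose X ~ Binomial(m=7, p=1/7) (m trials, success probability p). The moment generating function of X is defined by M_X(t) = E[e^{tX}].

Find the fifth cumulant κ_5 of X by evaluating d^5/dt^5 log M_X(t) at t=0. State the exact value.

κ_5 = D^5[K](0) = -690/2401

M_X(t) = (e^(t)/7 + 6/7)^7
K_X(t) = log M_X(t) = 7*log(e^(t)/7 + 6/7)
D^5[K](t) = (-42*e^(4*t) + 2772*e^(3*t) - 16632*e^(2*t) + 9072*e^(t))/(e^(5*t) + 30*e^(4*t) + 360*e^(3*t) + 2160*e^(2*t) + 6480*e^(t) + 7776)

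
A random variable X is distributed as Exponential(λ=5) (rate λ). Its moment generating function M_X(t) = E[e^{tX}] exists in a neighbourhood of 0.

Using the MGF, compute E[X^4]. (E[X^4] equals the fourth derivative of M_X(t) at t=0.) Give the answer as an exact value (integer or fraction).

E[X^4] = D^4[M](0) = 24/625

M_X(t) = 5/(5 - t)
D^4[M](t) = -120/(t^5 - 25*t^4 + 250*t^3 - 1250*t^2 + 3125*t - 3125)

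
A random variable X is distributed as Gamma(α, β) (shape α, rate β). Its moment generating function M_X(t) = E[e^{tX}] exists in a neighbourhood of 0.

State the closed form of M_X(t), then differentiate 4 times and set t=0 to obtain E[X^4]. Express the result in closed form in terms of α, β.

E[X^4] = D^4[M](0) = α*(α^3 + 6*α^2 + 11*α + 6)/β^4

M_X(t) = (β/(β - t))^α
D^4[M](t) = (α^4*β^α*(1/(β - t))^α + 6*α^3*β^α*(1/(β - t))^α + 11*α^2*β^α*(1/(β - t))^α + 6*α*β^α*(1/(β - t))^α)/(β^4 - 4*β^3*t + 6*β^2*t^2 - 4*β*t^3 + t^4)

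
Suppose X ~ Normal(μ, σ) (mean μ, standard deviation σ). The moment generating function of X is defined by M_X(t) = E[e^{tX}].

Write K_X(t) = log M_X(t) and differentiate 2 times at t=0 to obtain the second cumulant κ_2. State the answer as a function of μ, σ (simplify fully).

κ_2 = K^(2)(0) = σ^2

M_X(t) = e^(μ*t + σ^2*t^2/2)
K_X(t) = log M_X(t) = μ*t + σ^2*t^2/2
K^(2)(t) = σ^2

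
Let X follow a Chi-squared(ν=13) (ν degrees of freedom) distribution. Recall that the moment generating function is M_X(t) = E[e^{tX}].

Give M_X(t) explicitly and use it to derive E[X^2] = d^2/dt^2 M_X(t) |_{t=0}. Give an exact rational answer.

E[X^2] = D^2[M](0) = 195

M_X(t) = (1 - 2*t)^(-13/2)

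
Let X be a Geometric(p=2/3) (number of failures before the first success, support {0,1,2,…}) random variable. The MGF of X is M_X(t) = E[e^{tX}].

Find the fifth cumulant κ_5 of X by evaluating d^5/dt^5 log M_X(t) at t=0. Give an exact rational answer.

κ_5 = D^5[K](0) = 15

M_X(t) = 2/(3*(1 - e^(t)/3))
K_X(t) = log M_X(t) = -log(1 - e^(t)/3) - log(3) + log(2)
D^5[K](t) = (-3*e^(4*t) - 99*e^(3*t) - 297*e^(2*t) - 81*e^(t))/(e^(5*t) - 15*e^(4*t) + 90*e^(3*t) - 270*e^(2*t) + 405*e^(t) - 243)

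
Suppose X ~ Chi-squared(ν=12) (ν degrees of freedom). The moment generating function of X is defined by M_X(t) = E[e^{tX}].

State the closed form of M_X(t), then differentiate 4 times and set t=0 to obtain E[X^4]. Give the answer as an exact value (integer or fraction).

E[X^4] = D^4[M](0) = 48384

M_X(t) = (1 - 2*t)^(-6)
D^4[M](t) = 48384/(1024*t^10 - 5120*t^9 + 11520*t^8 - 15360*t^7 + 13440*t^6 - 8064*t^5 + 3360*t^4 - 960*t^3 + 180*t^2 - 20*t + 1)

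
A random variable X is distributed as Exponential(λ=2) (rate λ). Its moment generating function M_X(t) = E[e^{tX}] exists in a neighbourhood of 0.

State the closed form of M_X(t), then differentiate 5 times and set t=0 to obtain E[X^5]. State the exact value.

M_X(t) = 2/(2 - t)
dM/dt = 2/(t^2 - 4*t + 4)
d^2M/dt^2 = -4/(t^3 - 6*t^2 + 12*t - 8)
d^3M/dt^3 = 12/(t^4 - 8*t^3 + 24*t^2 - 32*t + 16)
d^4M/dt^4 = -48/(t^5 - 10*t^4 + 40*t^3 - 80*t^2 + 80*t - 32)
d^5M/dt^5 = 240/(t^6 - 12*t^5 + 60*t^4 - 160*t^3 + 240*t^2 - 192*t + 64)

E[X^5] = d^5M/dt^5 |_{t=0} = 15/4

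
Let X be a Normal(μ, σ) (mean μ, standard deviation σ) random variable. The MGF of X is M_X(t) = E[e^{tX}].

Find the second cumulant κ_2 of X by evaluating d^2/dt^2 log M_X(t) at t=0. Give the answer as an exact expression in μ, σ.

κ_2 = K′′(0) = σ^2

M_X(t) = e^(μ*t + σ^2*t^2/2)
K_X(t) = log M_X(t) = μ*t + σ^2*t^2/2
K′(t) = μ + σ^2*t
K′′(t) = σ^2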